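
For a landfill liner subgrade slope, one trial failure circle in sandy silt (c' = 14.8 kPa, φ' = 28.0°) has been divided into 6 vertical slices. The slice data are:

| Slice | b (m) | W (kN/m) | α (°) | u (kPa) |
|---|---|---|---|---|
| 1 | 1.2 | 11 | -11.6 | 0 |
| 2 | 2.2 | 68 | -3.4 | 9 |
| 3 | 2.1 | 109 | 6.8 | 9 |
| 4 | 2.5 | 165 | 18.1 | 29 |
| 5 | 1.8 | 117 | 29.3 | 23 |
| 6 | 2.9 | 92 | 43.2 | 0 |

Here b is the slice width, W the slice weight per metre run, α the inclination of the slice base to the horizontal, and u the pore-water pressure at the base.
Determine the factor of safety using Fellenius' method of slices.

Ordinary method of slices: FS = Σ[c'·Δl_i + (W_i cosα_i − u_i·Δl_i)·tanφ'] / Σ W_i sinα_i, with Δl_i = b_i / cosα_i.
Slice 1: Δl = 1.2/cos(-11.6°) = 1.225 m; N'_1 = 11·cos(-11.6°) − 0·1.225 = 10.8; c'Δl = 18.13; W sinα = -2.2
Slice 2: Δl = 2.2/cos(-3.4°) = 2.204 m; N'_2 = 68·cos(-3.4°) − 9·2.204 = 48.0; c'Δl = 32.62; W sinα = -4.0
Slice 3: Δl = 2.1/cos6.8° = 2.115 m; N'_3 = 109·cos6.8° − 9·2.115 = 89.2; c'Δl = 31.30; W sinα = 12.9
Slice 4: Δl = 2.5/cos18.1° = 2.630 m; N'_4 = 165·cos18.1° − 29·2.630 = 80.6; c'Δl = 38.93; W sinα = 51.3
Slice 5: Δl = 1.8/cos29.3° = 2.064 m; N'_5 = 117·cos29.3° − 23·2.064 = 54.6; c'Δl = 30.55; W sinα = 57.3
Slice 6: Δl = 2.9/cos43.2° = 3.978 m; N'_6 = 92·cos43.2° − 0·3.978 = 67.1; c'Δl = 58.88; W sinα = 63.0
Σc'Δl = 210.4 kN/m; ΣN' = 350.2 kN/m; ΣW sinα = 178.2 kN/m
Resisting = 210.4 + 350.2·tan28.0° = 210.4 + 186.2 = 396.6 kN/m
FS = 396.6 / 178.2 = 2.226

FS = 2.23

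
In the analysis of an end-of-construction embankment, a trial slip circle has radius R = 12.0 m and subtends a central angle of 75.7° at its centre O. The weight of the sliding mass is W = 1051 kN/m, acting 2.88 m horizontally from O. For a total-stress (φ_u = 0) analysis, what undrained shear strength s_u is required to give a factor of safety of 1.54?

s_u = 24.5 kPa

FS = s_u·L_a·R / (W·d), so s_u = FS·W·d / (L_a·R).
Arc length L_a = R·θ = 12.0·(75.7°·π/180) = 12.0·1.3212 = 15.85 m
s_u = 1.54·1051·2.88 / (15.85·12.0) = 4661.4 / 190.25 = 24.50 kPa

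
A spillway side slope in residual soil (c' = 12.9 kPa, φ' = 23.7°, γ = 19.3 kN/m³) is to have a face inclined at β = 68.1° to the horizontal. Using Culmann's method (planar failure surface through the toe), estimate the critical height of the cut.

H_c = 7.96 m

Culmann's analysis gives the critical failure plane at α_cr = (β + φ')/2 = (68.1 + 23.7)/2 = 45.9°, and the critical height
H_c = (4c'/γ) · sinβ cosφ' / [1 − cos(β − φ')]
    = (4·12.9/19.3) · sin68.1°·cos23.7° / [1 − cos(44.4°)]
    = 2.674 · 0.9278·0.9157 / [1 − 0.7145]
    = 2.674 · 0.8496 / 0.2855
    = 7.96 m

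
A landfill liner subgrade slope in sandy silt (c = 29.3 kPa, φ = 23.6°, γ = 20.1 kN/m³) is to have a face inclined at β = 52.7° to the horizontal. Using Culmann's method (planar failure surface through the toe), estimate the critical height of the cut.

Culmann's analysis gives the critical failure plane at α_cr = (β + φ)/2 = (52.7 + 23.6)/2 = 38.2°, and the critical height
H_c = (4c/γ) · sinβ cosφ / [1 − cos(β − φ)]
    = (4·29.3/20.1) · sin52.7°·cos23.6° / [1 − cos(29.1°)]
    = 5.831 · 0.7955·0.9164 / [1 − 0.8738]
    = 5.831 · 0.7289 / 0.1262
    = 33.67 m

H_c = 33.67 m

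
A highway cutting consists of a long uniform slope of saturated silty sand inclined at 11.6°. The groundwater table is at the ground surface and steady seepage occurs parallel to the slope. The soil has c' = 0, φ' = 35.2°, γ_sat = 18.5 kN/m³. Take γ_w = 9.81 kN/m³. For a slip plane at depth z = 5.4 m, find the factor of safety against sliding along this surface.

With seepage parallel to the slope and the water table at the surface, the effective normal stress on the slip plane uses the buoyant unit weight γ' = γ_sat − γ_w while the driving shear stress uses γ_sat:
FS = [c' + γ' z cos²β tanφ'] / [γ_sat z sinβ cosβ]
(For c' = 0 this reduces to FS = (γ'/γ_sat)·tanφ'/tanβ.)
γ' = 18.5 − 9.81 = 8.69 kN/m³
Numerator = 0.0 + 8.69·5.4·cos²11.6°·tan35.2° = 0.0 + 8.69·5.4·0.9596·0.7054 = 31.764 kPa
Denominator = 18.5·5.4·sin11.6°·cos11.6° = 18.5·5.4·0.2011·0.9796 = 19.677 kPa
FS = 31.764 / 19.677 = 1.614

FS = 1.61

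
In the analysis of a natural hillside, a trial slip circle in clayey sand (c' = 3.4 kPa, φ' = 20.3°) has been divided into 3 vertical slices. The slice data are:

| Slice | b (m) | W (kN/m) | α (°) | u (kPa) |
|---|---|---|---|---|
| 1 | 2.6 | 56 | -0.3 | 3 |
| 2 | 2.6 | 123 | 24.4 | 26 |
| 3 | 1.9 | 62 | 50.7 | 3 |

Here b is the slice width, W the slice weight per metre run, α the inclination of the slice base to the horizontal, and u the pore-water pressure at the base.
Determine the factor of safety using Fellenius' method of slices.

Ordinary method of slices: FS = Σ[c'·Δl_i + (W_i cosα_i − u_i·Δl_i)·tanφ'] / Σ W_i sinα_i, with Δl_i = b_i / cosα_i.
Slice 1: Δl = 2.6/cos(-0.3°) = 2.600 m; N'_1 = 56·cos(-0.3°) − 3·2.600 = 48.2; c'Δl = 8.84; W sinα = -0.3
Slice 2: Δl = 2.6/cos24.4° = 2.855 m; N'_2 = 123·cos24.4° − 26·2.855 = 37.8; c'Δl = 9.71; W sinα = 50.8
Slice 3: Δl = 1.9/cos50.7° = 3.000 m; N'_3 = 62·cos50.7° − 3·3.000 = 30.3; c'Δl = 10.20; W sinα = 48.0
Σc'Δl = 28.7 kN/m; ΣN' = 116.3 kN/m; ΣW sinα = 98.5 kN/m
Resisting = 28.7 + 116.3·tan20.3° = 28.7 + 43.0 = 71.7 kN/m
FS = 71.7 / 98.5 = 0.728

FS = 0.73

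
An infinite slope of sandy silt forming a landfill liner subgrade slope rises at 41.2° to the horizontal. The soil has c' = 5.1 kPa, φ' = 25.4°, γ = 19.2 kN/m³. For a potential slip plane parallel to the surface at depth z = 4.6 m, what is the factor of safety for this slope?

FS = 0.66

For an infinite slope with a slip plane parallel to the surface (no pore pressure): FS = [c' + γz cos²β tanφ'] / [γz sinβ cosβ].
γz = 19.2·4.6 = 88.32 kN/m²
Numerator = 5.1 + 88.32·cos²41.2°·tan25.4° = 5.1 + 88.32·0.5661·0.4748 = 28.842 kPa
Denominator = 88.32·sin41.2°·cos41.2° = 88.32·0.6587·0.7524 = 43.772 kPa
FS = 28.842 / 43.772 = 0.659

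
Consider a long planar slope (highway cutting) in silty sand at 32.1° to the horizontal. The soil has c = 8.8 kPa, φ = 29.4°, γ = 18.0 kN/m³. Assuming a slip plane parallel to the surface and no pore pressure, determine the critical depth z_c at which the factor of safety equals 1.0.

z_c = 10.67 m

Setting FS = 1.00 in FS = [c + γz cos²β tanφ] / [γz sinβ cosβ] and solving for z:
z = c / [γ cosβ (FS·sinβ − cosβ·tanφ)]
  = 8.8 / [18.0·cos32.1°·(1.00·sin32.1° − cos32.1°·tan29.4°)]
  = 8.8 / [18.0·0.8471·(1.00·0.5314 − 0.8471·0.5635)]
  = 8.8 / 0.8245 = 10.674 m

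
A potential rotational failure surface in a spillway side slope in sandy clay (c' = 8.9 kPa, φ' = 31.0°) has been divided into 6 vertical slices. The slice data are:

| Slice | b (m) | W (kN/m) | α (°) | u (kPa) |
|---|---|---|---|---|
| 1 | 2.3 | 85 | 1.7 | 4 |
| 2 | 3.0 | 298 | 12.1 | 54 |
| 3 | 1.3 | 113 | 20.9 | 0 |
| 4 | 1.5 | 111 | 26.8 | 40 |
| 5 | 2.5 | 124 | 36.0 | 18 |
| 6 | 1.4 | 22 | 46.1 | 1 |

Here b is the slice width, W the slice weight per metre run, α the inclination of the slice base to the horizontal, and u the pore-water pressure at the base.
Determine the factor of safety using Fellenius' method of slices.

Ordinary method of slices: FS = Σ[c'·Δl_i + (W_i cosα_i − u_i·Δl_i)·tanφ'] / Σ W_i sinα_i, with Δl_i = b_i / cosα_i.
Slice 1: Δl = 2.3/cos1.7° = 2.301 m; N'_1 = 85·cos1.7° − 4·2.301 = 75.8; c'Δl = 20.48; W sinα = 2.5
Slice 2: Δl = 3.0/cos12.1° = 3.068 m; N'_2 = 298·cos12.1° − 54·3.068 = 125.7; c'Δl = 27.31; W sinα = 62.5
Slice 3: Δl = 1.3/cos20.9° = 1.392 m; N'_3 = 113·cos20.9° − 0·1.392 = 105.6; c'Δl = 12.38; W sinα = 40.3
Slice 4: Δl = 1.5/cos26.8° = 1.681 m; N'_4 = 111·cos26.8° − 40·1.681 = 31.9; c'Δl = 14.96; W sinα = 50.0
Slice 5: Δl = 2.5/cos36.0° = 3.090 m; N'_5 = 124·cos36.0° − 18·3.090 = 44.7; c'Δl = 27.50; W sinα = 72.9
Slice 6: Δl = 1.4/cos46.1° = 2.019 m; N'_6 = 22·cos46.1° − 1·2.019 = 13.2; c'Δl = 17.97; W sinα = 15.9
Σc'Δl = 120.6 kN/m; ΣN' = 396.8 kN/m; ΣW sinα = 244.1 kN/m
Resisting = 120.6 + 396.8·tan31.0° = 120.6 + 238.4 = 359.0 kN/m
FS = 359.0 / 244.1 = 1.471

FS = 1.47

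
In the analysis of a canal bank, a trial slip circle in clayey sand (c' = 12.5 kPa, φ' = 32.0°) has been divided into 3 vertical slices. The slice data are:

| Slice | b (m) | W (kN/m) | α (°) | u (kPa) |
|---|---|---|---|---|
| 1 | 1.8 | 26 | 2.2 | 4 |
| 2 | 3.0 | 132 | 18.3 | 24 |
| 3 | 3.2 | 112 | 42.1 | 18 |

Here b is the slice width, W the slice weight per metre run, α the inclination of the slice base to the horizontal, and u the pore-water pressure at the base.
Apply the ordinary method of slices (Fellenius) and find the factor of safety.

FS = 1.38

Ordinary method of slices: FS = Σ[c'·Δl_i + (W_i cosα_i − u_i·Δl_i)·tanφ'] / Σ W_i sinα_i, with Δl_i = b_i / cosα_i.
Slice 1: Δl = 1.8/cos2.2° = 1.801 m; N'_1 = 26·cos2.2° − 4·1.801 = 18.8; c'Δl = 22.52; W sinα = 1.0
Slice 2: Δl = 3.0/cos18.3° = 3.160 m; N'_2 = 132·cos18.3° − 24·3.160 = 49.5; c'Δl = 39.50; W sinα = 41.4
Slice 3: Δl = 3.2/cos42.1° = 4.313 m; N'_3 = 112·cos42.1° − 18·4.313 = 5.5; c'Δl = 53.91; W sinα = 75.1
Σc'Δl = 115.9 kN/m; ΣN' = 73.7 kN/m; ΣW sinα = 117.5 kN/m
Resisting = 115.9 + 73.7·tan32.0° = 115.9 + 46.1 = 162.0 kN/m
FS = 162.0 / 117.5 = 1.378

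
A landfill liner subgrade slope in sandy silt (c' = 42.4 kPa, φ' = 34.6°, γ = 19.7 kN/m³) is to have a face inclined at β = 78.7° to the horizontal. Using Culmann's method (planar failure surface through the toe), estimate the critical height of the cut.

H_c = 24.65 m

Culmann's analysis gives the critical failure plane at α_cr = (β + φ')/2 = (78.7 + 34.6)/2 = 56.7°, and the critical height
H_c = (4c'/γ) · sinβ cosφ' / [1 − cos(β − φ')]
    = (4·42.4/19.7) · sin78.7°·cos34.6° / [1 − cos(44.1°)]
    = 8.609 · 0.9806·0.8231 / [1 − 0.7181]
    = 8.609 · 0.8072 / 0.2819
    = 24.65 m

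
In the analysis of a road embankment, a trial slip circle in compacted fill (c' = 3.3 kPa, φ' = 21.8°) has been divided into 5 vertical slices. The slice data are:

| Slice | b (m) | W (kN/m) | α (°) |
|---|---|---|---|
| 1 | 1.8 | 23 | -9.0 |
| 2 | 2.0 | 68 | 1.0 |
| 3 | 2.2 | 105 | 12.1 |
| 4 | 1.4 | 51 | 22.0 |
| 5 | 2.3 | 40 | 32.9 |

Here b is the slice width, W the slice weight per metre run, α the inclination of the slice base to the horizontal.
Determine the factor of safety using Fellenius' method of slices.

Ordinary method of slices: FS = Σ[c'·Δl_i + (W_i cosα_i)·tanφ'] / Σ W_i sinα_i, with Δl_i = b_i / cosα_i.
Slice 1: Δl = 1.8/cos(-9.0°) = 1.822 m; N'_1 = 23·cos(-9.0°) = 22.7; c'Δl = 6.01; W sinα = -3.6
Slice 2: Δl = 2.0/cos1.0° = 2.000 m; N'_2 = 68·cos1.0° = 68.0; c'Δl = 6.60; W sinα = 1.2
Slice 3: Δl = 2.2/cos12.1° = 2.250 m; N'_3 = 105·cos12.1° = 102.7; c'Δl = 7.42; W sinα = 22.0
Slice 4: Δl = 1.4/cos22.0° = 1.510 m; N'_4 = 51·cos22.0° = 47.3; c'Δl = 4.98; W sinα = 19.1
Slice 5: Δl = 2.3/cos32.9° = 2.739 m; N'_5 = 40·cos32.9° = 33.6; c'Δl = 9.04; W sinα = 21.7
Σc'Δl = 34.1 kN/m; ΣN' = 274.2 kN/m; ΣW sinα = 60.4 kN/m
Resisting = 34.1 + 274.2·tan21.8° = 34.1 + 109.7 = 143.8 kN/m
FS = 143.8 / 60.4 = 2.379

FS = 2.38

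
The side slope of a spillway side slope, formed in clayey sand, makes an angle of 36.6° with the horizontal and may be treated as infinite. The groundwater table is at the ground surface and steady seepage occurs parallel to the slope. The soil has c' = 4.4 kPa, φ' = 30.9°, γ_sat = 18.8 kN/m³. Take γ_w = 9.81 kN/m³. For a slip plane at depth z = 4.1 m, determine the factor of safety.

With seepage parallel to the slope and the water table at the surface, the effective normal stress on the slip plane uses the buoyant unit weight γ' = γ_sat − γ_w while the driving shear stress uses γ_sat:
FS = [c' + γ' z cos²β tanφ'] / [γ_sat z sinβ cosβ]
γ' = 18.8 − 9.81 = 8.99 kN/m³
Numerator = 4.4 + 8.99·4.1·cos²36.6°·tan30.9° = 4.4 + 8.99·4.1·0.6445·0.5985 = 18.618 kPa
Denominator = 18.8·4.1·sin36.6°·cos36.6° = 18.8·4.1·0.5962·0.8028 = 36.895 kPa
FS = 18.618 / 36.895 = 0.505

FS = 0.50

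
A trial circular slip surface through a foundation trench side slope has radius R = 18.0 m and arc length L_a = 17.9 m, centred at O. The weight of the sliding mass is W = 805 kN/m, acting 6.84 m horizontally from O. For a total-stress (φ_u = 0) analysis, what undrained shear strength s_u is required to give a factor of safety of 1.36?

FS = s_u·L_a·R / (W·d), so s_u = FS·W·d / (L_a·R).
s_u = 1.36·805·6.84 / (17.90·18.0) = 7488.4 / 322.20 = 23.24 kPa

s_u = 23.2 kPa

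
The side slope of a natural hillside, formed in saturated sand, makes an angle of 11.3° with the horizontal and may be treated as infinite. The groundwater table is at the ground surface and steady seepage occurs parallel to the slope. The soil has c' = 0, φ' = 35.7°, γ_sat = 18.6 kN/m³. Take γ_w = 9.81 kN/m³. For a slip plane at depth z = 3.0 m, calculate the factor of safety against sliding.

With seepage parallel to the slope and the water table at the surface, the effective normal stress on the slip plane uses the buoyant unit weight γ' = γ_sat − γ_w while the driving shear stress uses γ_sat:
FS = [c' + γ' z cos²β tanφ'] / [γ_sat z sinβ cosβ]
(For c' = 0 this reduces to FS = (γ'/γ_sat)·tanφ'/tanβ.)
γ' = 18.6 − 9.81 = 8.79 kN/m³
Numerator = 0.0 + 8.79·3.0·cos²11.3°·tan35.7° = 0.0 + 8.79·3.0·0.9616·0.7186 = 18.221 kPa
Denominator = 18.6·3.0·sin11.3°·cos11.3° = 18.6·3.0·0.1959·0.9806 = 10.722 kPa
FS = 18.221 / 10.722 = 1.699

FS = 1.70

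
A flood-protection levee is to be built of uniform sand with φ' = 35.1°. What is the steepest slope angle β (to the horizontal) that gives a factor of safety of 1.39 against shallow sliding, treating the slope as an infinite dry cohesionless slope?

For an infinite dry cohesionless slope FS = tanφ'/tanβ, so tanβ = tanφ' / FS.
tanβ = tan35.1° / 1.39 = 0.7028 / 1.39 = 0.5056
β = arctan(0.5056) = 26.82°

β = 26.8°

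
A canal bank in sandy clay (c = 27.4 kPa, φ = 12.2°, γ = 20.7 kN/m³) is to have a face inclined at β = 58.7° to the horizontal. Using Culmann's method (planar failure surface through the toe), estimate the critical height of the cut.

H_c = 14.19 m

Culmann's analysis gives the critical failure plane at α_cr = (β + φ)/2 = (58.7 + 12.2)/2 = 35.5°, and the critical height
H_c = (4c/γ) · sinβ cosφ / [1 − cos(β − φ)]
    = (4·27.4/20.7) · sin58.7°·cos12.2° / [1 − cos(46.5°)]
    = 5.295 · 0.8545·0.9774 / [1 − 0.6884]
    = 5.295 · 0.8352 / 0.3116
    = 14.19 m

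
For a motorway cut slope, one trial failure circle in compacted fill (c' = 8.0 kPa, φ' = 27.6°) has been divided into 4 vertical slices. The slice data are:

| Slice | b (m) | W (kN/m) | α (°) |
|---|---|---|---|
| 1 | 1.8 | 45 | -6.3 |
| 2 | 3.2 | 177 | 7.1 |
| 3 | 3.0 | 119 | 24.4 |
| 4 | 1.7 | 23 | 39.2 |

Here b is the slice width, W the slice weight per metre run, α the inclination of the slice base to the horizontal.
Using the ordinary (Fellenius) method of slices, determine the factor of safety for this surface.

FS = 3.29

Ordinary method of slices: FS = Σ[c'·Δl_i + (W_i cosα_i)·tanφ'] / Σ W_i sinα_i, with Δl_i = b_i / cosα_i.
Slice 1: Δl = 1.8/cos(-6.3°) = 1.811 m; N'_1 = 45·cos(-6.3°) = 44.7; c'Δl = 14.49; W sinα = -4.9
Slice 2: Δl = 3.2/cos7.1° = 3.225 m; N'_2 = 177·cos7.1° = 175.6; c'Δl = 25.80; W sinα = 21.9
Slice 3: Δl = 3.0/cos24.4° = 3.294 m; N'_3 = 119·cos24.4° = 108.4; c'Δl = 26.35; W sinα = 49.2
Slice 4: Δl = 1.7/cos39.2° = 2.194 m; N'_4 = 23·cos39.2° = 17.8; c'Δl = 17.55; W sinα = 14.5
Σc'Δl = 84.2 kN/m; ΣN' = 346.6 kN/m; ΣW sinα = 80.6 kN/m
Resisting = 84.2 + 346.6·tan27.6° = 84.2 + 181.2 = 265.4 kN/m
FS = 265.4 / 80.6 = 3.291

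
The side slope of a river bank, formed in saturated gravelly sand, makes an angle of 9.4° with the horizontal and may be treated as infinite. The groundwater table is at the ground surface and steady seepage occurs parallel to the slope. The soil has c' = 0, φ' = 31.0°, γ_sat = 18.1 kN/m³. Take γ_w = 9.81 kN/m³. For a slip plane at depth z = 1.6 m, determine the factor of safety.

FS = 1.66

With seepage parallel to the slope and the water table at the surface, the effective normal stress on the slip plane uses the buoyant unit weight γ' = γ_sat − γ_w while the driving shear stress uses γ_sat:
FS = [c' + γ' z cos²β tanφ'] / [γ_sat z sinβ cosβ]
(For c' = 0 this reduces to FS = (γ'/γ_sat)·tanφ'/tanβ.)
γ' = 18.1 − 9.81 = 8.29 kN/m³
Numerator = 0.0 + 8.29·1.6·cos²9.4°·tan31.0° = 0.0 + 8.29·1.6·0.9733·0.6009 = 7.757 kPa
Denominator = 18.1·1.6·sin9.4°·cos9.4° = 18.1·1.6·0.1633·0.9866 = 4.666 kPa
FS = 7.757 / 4.666 = 1.662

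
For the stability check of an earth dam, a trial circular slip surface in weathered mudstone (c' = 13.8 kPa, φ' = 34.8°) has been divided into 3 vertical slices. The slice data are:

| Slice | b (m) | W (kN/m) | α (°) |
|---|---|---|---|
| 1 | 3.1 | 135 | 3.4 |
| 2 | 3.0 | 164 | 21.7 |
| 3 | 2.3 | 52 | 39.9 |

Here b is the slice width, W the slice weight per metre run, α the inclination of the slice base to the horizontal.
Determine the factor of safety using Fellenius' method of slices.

Ordinary method of slices: FS = Σ[c'·Δl_i + (W_i cosα_i)·tanφ'] / Σ W_i sinα_i, with Δl_i = b_i / cosα_i.
Slice 1: Δl = 3.1/cos3.4° = 3.105 m; N'_1 = 135·cos3.4° = 134.8; c'Δl = 42.86; W sinα = 8.0
Slice 2: Δl = 3.0/cos21.7° = 3.229 m; N'_2 = 164·cos21.7° = 152.4; c'Δl = 44.56; W sinα = 60.6
Slice 3: Δl = 2.3/cos39.9° = 2.998 m; N'_3 = 52·cos39.9° = 39.9; c'Δl = 41.37; W sinα = 33.4
Σc'Δl = 128.8 kN/m; ΣN' = 327.0 kN/m; ΣW sinα = 102.0 kN/m
Resisting = 128.8 + 327.0·tan34.8° = 128.8 + 227.3 = 356.1 kN/m
FS = 356.1 / 102.0 = 3.491

FS = 3.49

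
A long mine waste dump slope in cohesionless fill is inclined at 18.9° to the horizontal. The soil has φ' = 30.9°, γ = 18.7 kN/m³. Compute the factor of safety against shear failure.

FS = 1.75

For a dry cohesionless infinite slope the factor of safety is FS = tanφ' / tanβ.
FS = tan30.9° / tan18.9° = 0.5985 / 0.3424 = 1.748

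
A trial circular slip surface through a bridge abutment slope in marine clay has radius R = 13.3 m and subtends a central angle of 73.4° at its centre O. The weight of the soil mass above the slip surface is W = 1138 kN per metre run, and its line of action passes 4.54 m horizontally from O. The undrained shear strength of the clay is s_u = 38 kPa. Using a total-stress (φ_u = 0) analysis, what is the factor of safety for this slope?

Taking moments about the centre O, the resisting moment is provided by the undrained shear strength acting along the arc:
Arc length L_a = R·θ = 13.3·(73.4°·π/180) = 13.3·1.2811 = 17.04 m
M_R = s_u·L_a·R = 38·17.04·13.3 = 8611.1 kN·m/m
M_D = W·d = 1138·4.54 = 5166.5 kN·m/m
FS = M_R / M_D = 8611.1 / 5166.5 = 1.667

FS = 1.67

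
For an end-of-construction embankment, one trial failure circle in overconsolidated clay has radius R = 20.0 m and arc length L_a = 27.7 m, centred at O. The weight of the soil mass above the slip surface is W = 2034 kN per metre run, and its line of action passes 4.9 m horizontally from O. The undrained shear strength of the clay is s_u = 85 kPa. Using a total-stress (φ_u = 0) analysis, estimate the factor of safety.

FS = 4.72

Taking moments about the centre O, the resisting moment is provided by the undrained shear strength acting along the arc:
M_R = s_u·L_a·R = 85·27.70·20.0 = 47090.0 kN·m/m
M_D = W·d = 2034·4.9 = 9966.6 kN·m/m
FS = M_R / M_D = 47090.0 / 9966.6 = 4.725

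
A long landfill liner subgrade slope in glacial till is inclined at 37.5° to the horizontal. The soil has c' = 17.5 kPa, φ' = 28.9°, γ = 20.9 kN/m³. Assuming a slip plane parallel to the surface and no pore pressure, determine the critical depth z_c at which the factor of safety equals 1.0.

z_c = 6.18 m

Setting FS = 1.00 in FS = [c' + γz cos²β tanφ'] / [γz sinβ cosβ] and solving for z:
z = c' / [γ cosβ (FS·sinβ − cosβ·tanφ')]
  = 17.5 / [20.9·cos37.5°·(1.00·sin37.5° − cos37.5°·tan28.9°)]
  = 17.5 / [20.9·0.7934·(1.00·0.6088 − 0.7934·0.5520)]
  = 17.5 / 2.8322 = 6.179 m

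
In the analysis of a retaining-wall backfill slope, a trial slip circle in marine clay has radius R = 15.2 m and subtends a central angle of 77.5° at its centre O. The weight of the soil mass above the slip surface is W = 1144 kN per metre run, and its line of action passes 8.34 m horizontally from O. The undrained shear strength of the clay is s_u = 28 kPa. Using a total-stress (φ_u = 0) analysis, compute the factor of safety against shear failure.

Taking moments about the centre O, the resisting moment is provided by the undrained shear strength acting along the arc:
Arc length L_a = R·θ = 15.2·(77.5°·π/180) = 15.2·1.3526 = 20.56 m
M_R = s_u·L_a·R = 28·20.56·15.2 = 8750.3 kN·m/m
M_D = W·d = 1144·8.34 = 9541.0 kN·m/m
FS = M_R / M_D = 8750.3 / 9541.0 = 0.917

FS = 0.92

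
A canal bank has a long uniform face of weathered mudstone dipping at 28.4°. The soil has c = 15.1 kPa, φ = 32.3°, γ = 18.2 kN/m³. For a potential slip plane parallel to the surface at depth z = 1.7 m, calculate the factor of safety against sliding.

For an infinite slope with a slip plane parallel to the surface (no pore pressure): FS = [c + γz cos²β tanφ] / [γz sinβ cosβ].
γz = 18.2·1.7 = 30.94 kN/m²
Numerator = 15.1 + 30.94·cos²28.4°·tan32.3° = 15.1 + 30.94·0.7738·0.6322 = 30.235 kPa
Denominator = 30.94·sin28.4°·cos28.4° = 30.94·0.4756·0.8796 = 12.945 kPa
FS = 30.235 / 12.945 = 2.336

FS = 2.34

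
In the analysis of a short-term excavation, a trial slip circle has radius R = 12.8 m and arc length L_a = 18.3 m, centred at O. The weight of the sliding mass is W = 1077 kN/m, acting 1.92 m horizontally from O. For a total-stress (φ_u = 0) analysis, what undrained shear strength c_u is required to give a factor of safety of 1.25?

FS = c_u·L_a·R / (W·d), so c_u = FS·W·d / (L_a·R).
c_u = 1.25·1077·1.92 / (18.30·12.8) = 2584.8 / 234.24 = 11.03 kPa

c_u = 11.0 kPa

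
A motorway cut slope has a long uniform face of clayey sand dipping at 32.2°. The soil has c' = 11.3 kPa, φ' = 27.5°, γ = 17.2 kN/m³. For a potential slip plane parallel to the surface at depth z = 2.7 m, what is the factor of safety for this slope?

FS = 1.37

For an infinite slope with a slip plane parallel to the surface (no pore pressure): FS = [c' + γz cos²β tanφ'] / [γz sinβ cosβ].
γz = 17.2·2.7 = 46.44 kN/m²
Numerator = 11.3 + 46.44·cos²32.2°·tan27.5° = 11.3 + 46.44·0.7160·0.5206 = 28.610 kPa
Denominator = 46.44·sin32.2°·cos32.2° = 46.44·0.5329·0.8462 = 20.941 kPa
FS = 28.610 / 20.941 = 1.366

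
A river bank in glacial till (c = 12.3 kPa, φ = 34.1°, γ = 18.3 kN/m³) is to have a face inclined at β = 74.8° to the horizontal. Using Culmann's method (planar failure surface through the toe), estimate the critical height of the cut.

Culmann's analysis gives the critical failure plane at α_cr = (β + φ)/2 = (74.8 + 34.1)/2 = 54.5°, and the critical height
H_c = (4c/γ) · sinβ cosφ / [1 − cos(β − φ)]
    = (4·12.3/18.3) · sin74.8°·cos34.1° / [1 − cos(40.7°)]
    = 2.689 · 0.9650·0.8281 / [1 − 0.7581]
    = 2.689 · 0.7991 / 0.2419
    = 8.88 m

H_c = 8.88 m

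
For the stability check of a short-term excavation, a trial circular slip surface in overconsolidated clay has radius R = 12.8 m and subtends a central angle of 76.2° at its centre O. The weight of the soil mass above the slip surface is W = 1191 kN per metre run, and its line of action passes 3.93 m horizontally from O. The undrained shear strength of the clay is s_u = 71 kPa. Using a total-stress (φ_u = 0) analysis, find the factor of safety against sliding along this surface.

Taking moments about the centre O, the resisting moment is provided by the undrained shear strength acting along the arc:
Arc length L_a = R·θ = 12.8·(76.2°·π/180) = 12.8·1.3299 = 17.02 m
M_R = s_u·L_a·R = 71·17.02·12.8 = 15470.7 kN·m/m
M_D = W·d = 1191·3.93 = 4680.6 kN·m/m
FS = M_R / M_D = 15470.7 / 4680.6 = 3.305

FS = 3.31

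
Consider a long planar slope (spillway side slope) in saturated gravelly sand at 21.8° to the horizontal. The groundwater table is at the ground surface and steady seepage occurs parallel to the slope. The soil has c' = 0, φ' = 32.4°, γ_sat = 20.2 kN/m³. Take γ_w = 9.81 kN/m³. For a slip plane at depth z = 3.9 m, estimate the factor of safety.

With seepage parallel to the slope and the water table at the surface, the effective normal stress on the slip plane uses the buoyant unit weight γ' = γ_sat − γ_w while the driving shear stress uses γ_sat:
FS = [c' + γ' z cos²β tanφ'] / [γ_sat z sinβ cosβ]
(For c' = 0 this reduces to FS = (γ'/γ_sat)·tanφ'/tanβ.)
γ' = 20.2 − 9.81 = 10.39 kN/m³
Numerator = 0.0 + 10.39·3.9·cos²21.8°·tan32.4° = 0.0 + 10.39·3.9·0.8621·0.6346 = 22.169 kPa
Denominator = 20.2·3.9·sin21.8°·cos21.8° = 20.2·3.9·0.3714·0.9285 = 27.164 kPa
FS = 22.169 / 27.164 = 0.816

FS = 0.82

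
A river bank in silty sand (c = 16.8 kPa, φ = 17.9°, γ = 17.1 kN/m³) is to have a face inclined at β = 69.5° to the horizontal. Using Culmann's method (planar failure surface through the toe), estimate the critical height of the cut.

H_c = 9.25 m

Culmann's analysis gives the critical failure plane at α_cr = (β + φ)/2 = (69.5 + 17.9)/2 = 43.7°, and the critical height
H_c = (4c/γ) · sinβ cosφ / [1 − cos(β − φ)]
    = (4·16.8/17.1) · sin69.5°·cos17.9° / [1 − cos(51.6°)]
    = 3.930 · 0.9367·0.9516 / [1 − 0.6211]
    = 3.930 · 0.8913 / 0.3789
    = 9.25 m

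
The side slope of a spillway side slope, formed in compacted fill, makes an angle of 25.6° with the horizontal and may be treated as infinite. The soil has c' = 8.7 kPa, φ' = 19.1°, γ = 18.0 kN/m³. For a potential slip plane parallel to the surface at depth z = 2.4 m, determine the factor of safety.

For an infinite slope with a slip plane parallel to the surface (no pore pressure): FS = [c' + γz cos²β tanφ'] / [γz sinβ cosβ].
γz = 18.0·2.4 = 43.20 kN/m²
Numerator = 8.7 + 43.20·cos²25.6°·tan19.1° = 8.7 + 43.20·0.8133·0.3463 = 20.866 kPa
Denominator = 43.20·sin25.6°·cos25.6° = 43.20·0.4321·0.9018 = 16.834 kPa
FS = 20.866 / 16.834 = 1.240

FS = 1.24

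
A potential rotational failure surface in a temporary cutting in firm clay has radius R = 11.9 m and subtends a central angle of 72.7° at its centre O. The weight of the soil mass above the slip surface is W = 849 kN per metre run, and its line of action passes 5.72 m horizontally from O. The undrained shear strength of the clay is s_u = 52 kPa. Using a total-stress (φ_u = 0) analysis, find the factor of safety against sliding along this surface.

FS = 1.92

Taking moments about the centre O, the resisting moment is provided by the undrained shear strength acting along the arc:
Arc length L_a = R·θ = 11.9·(72.7°·π/180) = 11.9·1.2689 = 15.10 m
M_R = s_u·L_a·R = 52·15.10·11.9 = 9343.5 kN·m/m
M_D = W·d = 849·5.72 = 4856.3 kN·m/m
FS = M_R / M_D = 9343.5 / 4856.3 = 1.924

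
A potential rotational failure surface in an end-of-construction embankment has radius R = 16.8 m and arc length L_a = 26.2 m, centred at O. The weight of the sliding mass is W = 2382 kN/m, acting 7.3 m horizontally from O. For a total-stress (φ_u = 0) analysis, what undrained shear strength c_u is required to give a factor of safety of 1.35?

c_u = 53.3 kPa

FS = c_u·L_a·R / (W·d), so c_u = FS·W·d / (L_a·R).
c_u = 1.35·2382·7.3 / (26.20·16.8) = 23474.6 / 440.16 = 53.33 kPa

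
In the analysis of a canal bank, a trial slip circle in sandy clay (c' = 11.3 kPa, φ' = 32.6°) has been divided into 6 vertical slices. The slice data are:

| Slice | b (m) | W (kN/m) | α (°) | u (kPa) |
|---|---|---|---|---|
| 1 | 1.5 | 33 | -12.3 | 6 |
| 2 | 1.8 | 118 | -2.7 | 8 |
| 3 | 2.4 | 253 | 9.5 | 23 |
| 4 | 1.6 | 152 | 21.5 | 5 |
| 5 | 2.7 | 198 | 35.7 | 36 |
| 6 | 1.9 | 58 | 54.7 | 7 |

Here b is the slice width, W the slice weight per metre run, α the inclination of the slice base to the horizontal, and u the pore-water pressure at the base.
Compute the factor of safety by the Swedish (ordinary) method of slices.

FS = 1.95

Ordinary method of slices: FS = Σ[c'·Δl_i + (W_i cosα_i − u_i·Δl_i)·tanφ'] / Σ W_i sinα_i, with Δl_i = b_i / cosα_i.
Slice 1: Δl = 1.5/cos(-12.3°) = 1.535 m; N'_1 = 33·cos(-12.3°) − 6·1.535 = 23.0; c'Δl = 17.35; W sinα = -7.0
Slice 2: Δl = 1.8/cos(-2.7°) = 1.802 m; N'_2 = 118·cos(-2.7°) − 8·1.802 = 103.5; c'Δl = 20.36; W sinα = -5.6
Slice 3: Δl = 2.4/cos9.5° = 2.433 m; N'_3 = 253·cos9.5° − 23·2.433 = 193.6; c'Δl = 27.50; W sinα = 41.8
Slice 4: Δl = 1.6/cos21.5° = 1.720 m; N'_4 = 152·cos21.5° − 5·1.720 = 132.8; c'Δl = 19.43; W sinα = 55.7
Slice 5: Δl = 2.7/cos35.7° = 3.325 m; N'_5 = 198·cos35.7° − 36·3.325 = 41.1; c'Δl = 37.57; W sinα = 115.5
Slice 6: Δl = 1.9/cos54.7° = 3.288 m; N'_6 = 58·cos54.7° − 7·3.288 = 10.5; c'Δl = 37.15; W sinα = 47.3
Σc'Δl = 159.4 kN/m; ΣN' = 504.5 kN/m; ΣW sinα = 247.8 kN/m
Resisting = 159.4 + 504.5·tan32.6° = 159.4 + 322.6 = 482.0 kN/m
FS = 482.0 / 247.8 = 1.945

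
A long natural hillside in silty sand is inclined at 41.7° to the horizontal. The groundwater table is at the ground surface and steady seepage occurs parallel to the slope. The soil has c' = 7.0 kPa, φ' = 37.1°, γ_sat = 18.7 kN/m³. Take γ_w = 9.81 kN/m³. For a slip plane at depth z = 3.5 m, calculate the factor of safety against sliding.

With seepage parallel to the slope and the water table at the surface, the effective normal stress on the slip plane uses the buoyant unit weight γ' = γ_sat − γ_w while the driving shear stress uses γ_sat:
FS = [c' + γ' z cos²β tanφ'] / [γ_sat z sinβ cosβ]
γ' = 18.7 − 9.81 = 8.89 kN/m³
Numerator = 7.0 + 8.89·3.5·cos²41.7°·tan37.1° = 7.0 + 8.89·3.5·0.5575·0.7563 = 20.118 kPa
Denominator = 18.7·3.5·sin41.7°·cos41.7° = 18.7·3.5·0.6652·0.7466 = 32.508 kPa
FS = 20.118 / 32.508 = 0.619

FS = 0.62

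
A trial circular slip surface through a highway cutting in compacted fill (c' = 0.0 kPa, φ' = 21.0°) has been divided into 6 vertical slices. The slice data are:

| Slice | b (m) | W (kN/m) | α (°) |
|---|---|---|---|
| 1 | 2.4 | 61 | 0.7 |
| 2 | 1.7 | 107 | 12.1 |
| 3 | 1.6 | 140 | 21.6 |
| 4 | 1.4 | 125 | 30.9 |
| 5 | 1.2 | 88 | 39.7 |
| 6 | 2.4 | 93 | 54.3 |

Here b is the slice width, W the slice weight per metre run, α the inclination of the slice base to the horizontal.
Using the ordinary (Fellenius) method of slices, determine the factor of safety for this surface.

Ordinary method of slices: FS = Σ[c'·Δl_i + (W_i cosα_i)·tanφ'] / Σ W_i sinα_i, with Δl_i = b_i / cosα_i.
Slice 1: Δl = 2.4/cos0.7° = 2.400 m; N'_1 = 61·cos0.7° = 61.0; c'Δl = 0.00; W sinα = 0.7
Slice 2: Δl = 1.7/cos12.1° = 1.739 m; N'_2 = 107·cos12.1° = 104.6; c'Δl = 0.00; W sinα = 22.4
Slice 3: Δl = 1.6/cos21.6° = 1.721 m; N'_3 = 140·cos21.6° = 130.2; c'Δl = 0.00; W sinα = 51.5
Slice 4: Δl = 1.4/cos30.9° = 1.632 m; N'_4 = 125·cos30.9° = 107.3; c'Δl = 0.00; W sinα = 64.2
Slice 5: Δl = 1.2/cos39.7° = 1.560 m; N'_5 = 88·cos39.7° = 67.7; c'Δl = 0.00; W sinα = 56.2
Slice 6: Δl = 2.4/cos54.3° = 4.113 m; N'_6 = 93·cos54.3° = 54.3; c'Δl = 0.00; W sinα = 75.5
Σc'Δl = 0.0 kN/m; ΣN' = 525.0 kN/m; ΣW sinα = 270.6 kN/m
Resisting = 0.0 + 525.0·tan21.0° = 0.0 + 201.5 = 201.5 kN/m
FS = 201.5 / 270.6 = 0.745

FS = 0.74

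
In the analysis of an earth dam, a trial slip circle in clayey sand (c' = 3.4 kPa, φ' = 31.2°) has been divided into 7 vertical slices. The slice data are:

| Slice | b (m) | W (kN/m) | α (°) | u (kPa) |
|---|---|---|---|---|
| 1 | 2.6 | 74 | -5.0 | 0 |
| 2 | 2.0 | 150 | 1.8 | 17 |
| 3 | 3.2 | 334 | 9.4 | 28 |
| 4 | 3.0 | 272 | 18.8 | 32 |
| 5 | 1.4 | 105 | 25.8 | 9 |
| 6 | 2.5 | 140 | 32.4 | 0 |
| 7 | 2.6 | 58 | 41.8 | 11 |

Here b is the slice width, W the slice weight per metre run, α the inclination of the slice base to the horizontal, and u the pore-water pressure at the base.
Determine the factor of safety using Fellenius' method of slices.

FS = 1.81

Ordinary method of slices: FS = Σ[c'·Δl_i + (W_i cosα_i − u_i·Δl_i)·tanφ'] / Σ W_i sinα_i, with Δl_i = b_i / cosα_i.
Slice 1: Δl = 2.6/cos(-5.0°) = 2.610 m; N'_1 = 74·cos(-5.0°) − 0·2.610 = 73.7; c'Δl = 8.87; W sinα = -6.4
Slice 2: Δl = 2.0/cos1.8° = 2.001 m; N'_2 = 150·cos1.8° − 17·2.001 = 115.9; c'Δl = 6.80; W sinα = 4.7
Slice 3: Δl = 3.2/cos9.4° = 3.244 m; N'_3 = 334·cos9.4° − 28·3.244 = 238.7; c'Δl = 11.03; W sinα = 54.6
Slice 4: Δl = 3.0/cos18.8° = 3.169 m; N'_4 = 272·cos18.8° − 32·3.169 = 156.1; c'Δl = 10.77; W sinα = 87.7
Slice 5: Δl = 1.4/cos25.8° = 1.555 m; N'_5 = 105·cos25.8° − 9·1.555 = 80.5; c'Δl = 5.29; W sinα = 45.7
Slice 6: Δl = 2.5/cos32.4° = 2.961 m; N'_6 = 140·cos32.4° − 0·2.961 = 118.2; c'Δl = 10.07; W sinα = 75.0
Slice 7: Δl = 2.6/cos41.8° = 3.488 m; N'_7 = 58·cos41.8° − 11·3.488 = 4.9; c'Δl = 11.86; W sinα = 38.7
Σc'Δl = 64.7 kN/m; ΣN' = 788.0 kN/m; ΣW sinα = 299.8 kN/m
Resisting = 64.7 + 788.0·tan31.2° = 64.7 + 477.2 = 541.9 kN/m
FS = 541.9 / 299.8 = 1.807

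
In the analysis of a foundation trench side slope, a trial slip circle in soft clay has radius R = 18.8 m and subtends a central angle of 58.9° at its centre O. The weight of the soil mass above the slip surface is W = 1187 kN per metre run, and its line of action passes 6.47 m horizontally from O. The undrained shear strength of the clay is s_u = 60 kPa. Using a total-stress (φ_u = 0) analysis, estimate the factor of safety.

Taking moments about the centre O, the resisting moment is provided by the undrained shear strength acting along the arc:
Arc length L_a = R·θ = 18.8·(58.9°·π/180) = 18.8·1.0280 = 19.33 m
M_R = s_u·L_a·R = 60·19.33·18.8 = 21800.2 kN·m/m
M_D = W·d = 1187·6.47 = 7679.9 kN·m/m
FS = M_R / M_D = 21800.2 / 7679.9 = 2.839

FS = 2.84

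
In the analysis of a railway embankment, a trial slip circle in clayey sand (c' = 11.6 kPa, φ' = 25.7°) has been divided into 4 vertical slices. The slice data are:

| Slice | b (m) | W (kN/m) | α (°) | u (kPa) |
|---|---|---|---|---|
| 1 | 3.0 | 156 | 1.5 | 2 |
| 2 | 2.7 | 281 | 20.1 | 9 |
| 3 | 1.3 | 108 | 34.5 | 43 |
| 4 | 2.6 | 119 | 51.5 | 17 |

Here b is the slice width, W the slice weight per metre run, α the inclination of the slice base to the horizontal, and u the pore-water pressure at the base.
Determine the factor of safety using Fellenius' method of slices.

Ordinary method of slices: FS = Σ[c'·Δl_i + (W_i cosα_i − u_i·Δl_i)·tanφ'] / Σ W_i sinα_i, with Δl_i = b_i / cosα_i.
Slice 1: Δl = 3.0/cos1.5° = 3.001 m; N'_1 = 156·cos1.5° − 2·3.001 = 149.9; c'Δl = 34.81; W sinα = 4.1
Slice 2: Δl = 2.7/cos20.1° = 2.875 m; N'_2 = 281·cos20.1° − 9·2.875 = 238.0; c'Δl = 33.35; W sinα = 96.6
Slice 3: Δl = 1.3/cos34.5° = 1.577 m; N'_3 = 108·cos34.5° − 43·1.577 = 21.2; c'Δl = 18.30; W sinα = 61.2
Slice 4: Δl = 2.6/cos51.5° = 4.177 m; N'_4 = 119·cos51.5° − 17·4.177 = 3.1; c'Δl = 48.45; W sinα = 93.1
Σc'Δl = 134.9 kN/m; ΣN' = 412.2 kN/m; ΣW sinα = 255.0 kN/m
Resisting = 134.9 + 412.2·tan25.7° = 134.9 + 198.4 = 333.3 kN/m
FS = 333.3 / 255.0 = 1.307

FS = 1.31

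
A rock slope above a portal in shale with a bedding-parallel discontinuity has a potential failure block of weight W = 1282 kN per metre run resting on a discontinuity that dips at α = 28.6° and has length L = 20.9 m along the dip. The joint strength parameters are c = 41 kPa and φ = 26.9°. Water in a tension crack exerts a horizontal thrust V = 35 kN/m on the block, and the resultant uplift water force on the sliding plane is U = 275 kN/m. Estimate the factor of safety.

FS = 1.99

Resolving the block weight along and normal to the plane and applying the Mohr–Coulomb strength on the joint:
N' = W cosα − U − V sinα = 1282·cos28.6° − 275 − 35·sin28.6° = 833.8 kN/m
Driving force T = W sinα + V cosα = 1282·sin28.6° + 35·cos28.6° = 644.4 kN/m
Resisting force R = c·L + N'·tanφ = 41·20.9 + 833.8·tan26.9° = 856.9 + 423.0 = 1279.9 kN/m
FS = R / T = 1279.9 / 644.4 = 1.986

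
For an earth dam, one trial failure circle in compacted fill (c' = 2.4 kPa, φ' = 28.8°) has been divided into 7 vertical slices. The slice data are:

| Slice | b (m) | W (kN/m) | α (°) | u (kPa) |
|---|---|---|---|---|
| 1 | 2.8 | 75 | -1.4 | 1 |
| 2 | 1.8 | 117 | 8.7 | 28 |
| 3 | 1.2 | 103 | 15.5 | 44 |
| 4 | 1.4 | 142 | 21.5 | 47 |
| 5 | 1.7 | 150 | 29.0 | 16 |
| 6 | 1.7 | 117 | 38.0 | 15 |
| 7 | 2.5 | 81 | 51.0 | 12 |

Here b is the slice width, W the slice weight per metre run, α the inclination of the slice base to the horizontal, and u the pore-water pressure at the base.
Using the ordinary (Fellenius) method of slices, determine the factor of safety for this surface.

Ordinary method of slices: FS = Σ[c'·Δl_i + (W_i cosα_i − u_i·Δl_i)·tanφ'] / Σ W_i sinα_i, with Δl_i = b_i / cosα_i.
Slice 1: Δl = 2.8/cos(-1.4°) = 2.801 m; N'_1 = 75·cos(-1.4°) − 1·2.801 = 72.2; c'Δl = 6.72; W sinα = -1.8
Slice 2: Δl = 1.8/cos8.7° = 1.821 m; N'_2 = 117·cos8.7° − 28·1.821 = 64.7; c'Δl = 4.37; W sinα = 17.7
Slice 3: Δl = 1.2/cos15.5° = 1.245 m; N'_3 = 103·cos15.5° − 44·1.245 = 44.5; c'Δl = 2.99; W sinα = 27.5
Slice 4: Δl = 1.4/cos21.5° = 1.505 m; N'_4 = 142·cos21.5° − 47·1.505 = 61.4; c'Δl = 3.61; W sinα = 52.0
Slice 5: Δl = 1.7/cos29.0° = 1.944 m; N'_5 = 150·cos29.0° − 16·1.944 = 100.1; c'Δl = 4.66; W sinα = 72.7
Slice 6: Δl = 1.7/cos38.0° = 2.157 m; N'_6 = 117·cos38.0° − 15·2.157 = 59.8; c'Δl = 5.18; W sinα = 72.0
Slice 7: Δl = 2.5/cos51.0° = 3.973 m; N'_7 = 81·cos51.0° − 12·3.973 = 3.3; c'Δl = 9.53; W sinα = 62.9
Σc'Δl = 37.1 kN/m; ΣN' = 405.9 kN/m; ΣW sinα = 303.1 kN/m
Resisting = 37.1 + 405.9·tan28.8° = 37.1 + 223.2 = 260.2 kN/m
FS = 260.2 / 303.1 = 0.858

FS = 0.86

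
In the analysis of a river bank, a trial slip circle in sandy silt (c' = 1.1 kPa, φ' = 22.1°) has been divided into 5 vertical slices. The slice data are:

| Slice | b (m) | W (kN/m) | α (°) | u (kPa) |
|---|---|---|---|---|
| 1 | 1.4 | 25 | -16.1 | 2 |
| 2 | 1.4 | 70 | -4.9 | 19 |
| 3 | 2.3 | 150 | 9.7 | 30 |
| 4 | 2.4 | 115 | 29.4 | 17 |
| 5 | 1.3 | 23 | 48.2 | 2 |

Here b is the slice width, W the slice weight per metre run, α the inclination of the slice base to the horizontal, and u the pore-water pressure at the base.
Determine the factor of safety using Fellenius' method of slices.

FS = 1.10

Ordinary method of slices: FS = Σ[c'·Δl_i + (W_i cosα_i − u_i·Δl_i)·tanφ'] / Σ W_i sinα_i, with Δl_i = b_i / cosα_i.
Slice 1: Δl = 1.4/cos(-16.1°) = 1.457 m; N'_1 = 25·cos(-16.1°) − 2·1.457 = 21.1; c'Δl = 1.60; W sinα = -6.9
Slice 2: Δl = 1.4/cos(-4.9°) = 1.405 m; N'_2 = 70·cos(-4.9°) − 19·1.405 = 43.0; c'Δl = 1.55; W sinα = -6.0
Slice 3: Δl = 2.3/cos9.7° = 2.333 m; N'_3 = 150·cos9.7° − 30·2.333 = 77.9; c'Δl = 2.57; W sinα = 25.3
Slice 4: Δl = 2.4/cos29.4° = 2.755 m; N'_4 = 115·cos29.4° − 17·2.755 = 53.4; c'Δl = 3.03; W sinα = 56.5
Slice 5: Δl = 1.3/cos48.2° = 1.950 m; N'_5 = 23·cos48.2° − 2·1.950 = 11.4; c'Δl = 2.15; W sinα = 17.1
Σc'Δl = 10.9 kN/m; ΣN' = 206.8 kN/m; ΣW sinα = 86.0 kN/m
Resisting = 10.9 + 206.8·tan22.1° = 10.9 + 84.0 = 94.9 kN/m
FS = 94.9 / 86.0 = 1.104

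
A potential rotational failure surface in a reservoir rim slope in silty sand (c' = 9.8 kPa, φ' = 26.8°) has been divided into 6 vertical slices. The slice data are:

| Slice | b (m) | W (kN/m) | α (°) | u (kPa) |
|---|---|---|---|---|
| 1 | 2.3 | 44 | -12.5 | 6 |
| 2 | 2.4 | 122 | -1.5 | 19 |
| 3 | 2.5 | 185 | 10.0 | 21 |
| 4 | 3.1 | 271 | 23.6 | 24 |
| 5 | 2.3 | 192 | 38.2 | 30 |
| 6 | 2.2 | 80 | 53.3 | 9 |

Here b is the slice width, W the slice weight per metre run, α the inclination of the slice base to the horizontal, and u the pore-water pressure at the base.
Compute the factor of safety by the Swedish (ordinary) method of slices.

Ordinary method of slices: FS = Σ[c'·Δl_i + (W_i cosα_i − u_i·Δl_i)·tanφ'] / Σ W_i sinα_i, with Δl_i = b_i / cosα_i.
Slice 1: Δl = 2.3/cos(-12.5°) = 2.356 m; N'_1 = 44·cos(-12.5°) − 6·2.356 = 28.8; c'Δl = 23.09; W sinα = -9.5
Slice 2: Δl = 2.4/cos(-1.5°) = 2.401 m; N'_2 = 122·cos(-1.5°) − 19·2.401 = 76.3; c'Δl = 23.53; W sinα = -3.2
Slice 3: Δl = 2.5/cos10.0° = 2.539 m; N'_3 = 185·cos10.0° − 21·2.539 = 128.9; c'Δl = 24.88; W sinα = 32.1
Slice 4: Δl = 3.1/cos23.6° = 3.383 m; N'_4 = 271·cos23.6° − 24·3.383 = 167.1; c'Δl = 33.15; W sinα = 108.5
Slice 5: Δl = 2.3/cos38.2° = 2.927 m; N'_5 = 192·cos38.2° − 30·2.927 = 63.1; c'Δl = 28.68; W sinα = 118.7
Slice 6: Δl = 2.2/cos53.3° = 3.681 m; N'_6 = 80·cos53.3° − 9·3.681 = 14.7; c'Δl = 36.08; W sinα = 64.1
Σc'Δl = 169.4 kN/m; ΣN' = 478.9 kN/m; ΣW sinα = 310.8 kN/m
Resisting = 169.4 + 478.9·tan26.8° = 169.4 + 241.9 = 411.3 kN/m
FS = 411.3 / 310.8 = 1.324

FS = 1.32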